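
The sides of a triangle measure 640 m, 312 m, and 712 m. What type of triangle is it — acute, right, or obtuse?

Compare the square of the longest side to the sum of squares of the other two: 312² + 640² = 506944 = 712².

right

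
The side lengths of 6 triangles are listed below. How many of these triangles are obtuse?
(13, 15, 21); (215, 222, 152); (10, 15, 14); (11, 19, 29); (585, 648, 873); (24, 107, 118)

(13,15,21): 13²+15² = 394 < 441 = 21² → obtuse
(215,222,152): 152²+215² = 69329 > 49284 = 222² → acute
(10,15,14): 10²+14² = 296 > 225 = 15² → acute
(11,19,29): 11²+19² = 482 < 841 = 29² → obtuse
(585,648,873): 585²+648² = 762129 = 873² → right
(24,107,118): 24²+107² = 12025 < 13924 = 118² → obtuse
3 of the 6 are obtuse.

3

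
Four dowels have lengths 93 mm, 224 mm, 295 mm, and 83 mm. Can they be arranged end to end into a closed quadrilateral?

Yes

A quadrilateral exists iff every side is shorter than the sum of the others — equivalently, the longest side is less than the sum of the rest.
Longest side 295 < 400 (sum of the remaining 3), so yes.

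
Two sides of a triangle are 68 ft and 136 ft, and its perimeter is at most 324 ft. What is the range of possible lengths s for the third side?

68 < s ≤ 120

Triangle inequality alone gives 68 < s < 204.
The perimeter condition gives s ≤ 324 − 68 − 136 = 120.
Intersecting the two: 68 < s ≤ 120.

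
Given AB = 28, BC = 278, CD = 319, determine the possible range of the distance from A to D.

13 ≤ AD ≤ 625

The maximum is all hops collinear in one direction: 28 + 278 + 319 = 625.
The longest hop is 319; the others sum to 306. Folding the others back against it leaves at least 319 − 306 = 13.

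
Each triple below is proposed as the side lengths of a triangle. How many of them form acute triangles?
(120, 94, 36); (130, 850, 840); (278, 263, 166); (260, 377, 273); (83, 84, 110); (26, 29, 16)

(120,94,36): 36²+94² = 10132 < 14400 = 120² → obtuse
(130,850,840): 130²+840² = 722500 = 850² → right
(278,263,166): 166²+263² = 96725 > 77284 = 278² → acute
(260,377,273): 260²+273² = 142129 = 377² → right
(83,84,110): 83²+84² = 13945 > 12100 = 110² → acute
(26,29,16): 16²+26² = 932 > 841 = 29² → acute
3 of the 6 are acute.

3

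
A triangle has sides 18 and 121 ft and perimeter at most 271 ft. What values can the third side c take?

Triangle inequality alone gives 103 < c < 139.
The perimeter condition gives c ≤ 271 − 18 − 121 = 132.
Intersecting the two: 103 < c ≤ 132.

103 < c ≤ 132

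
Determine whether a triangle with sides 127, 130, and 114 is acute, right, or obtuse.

Compare the square of the longest side to the sum of squares of the other two: 114² + 127² = 29125 > 16900 = 130².

acute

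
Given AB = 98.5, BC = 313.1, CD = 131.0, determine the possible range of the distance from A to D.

83.6 ≤ AD ≤ 542.6

The maximum is all hops collinear in one direction: 98.5 + 313.1 + 131.0 = 542.6.
The longest hop is 313.1; the others sum to 229.5. Folding the others back against it leaves at least 313.1 − 229.5 = 83.6.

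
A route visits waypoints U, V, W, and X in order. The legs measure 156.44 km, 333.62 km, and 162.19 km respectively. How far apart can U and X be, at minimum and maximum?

The maximum is all hops collinear in one direction: 156.44 + 333.62 + 162.19 = 652.25.
The longest hop is 333.62; the others sum to 318.63. Folding the others back against it leaves at least 333.62 − 318.63 = 14.99.

14.99 ≤ UX ≤ 652.25 km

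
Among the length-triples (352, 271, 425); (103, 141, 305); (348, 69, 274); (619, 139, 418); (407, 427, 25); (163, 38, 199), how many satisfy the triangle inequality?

(271,352,425): 271+352 > 425 → valid
(103,141,305): 103+141 ≤ 305 → not valid
(69,274,348): 69+274 ≤ 348 → not valid
(139,418,619): 139+418 ≤ 619 → not valid
(25,407,427): 25+407 > 427 → valid
(38,163,199): 38+163 > 199 → valid
3 of the 6 triples form a triangle.

3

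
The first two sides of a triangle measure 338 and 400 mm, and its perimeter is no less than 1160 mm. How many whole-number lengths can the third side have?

Triangle inequality: 62 < x < 738. Perimeter ≥ 1160 gives x ≥ 1160 − 338 − 400 = 422.
So 422 ≤ x < 738; integers 422 through 737: 316 values.

316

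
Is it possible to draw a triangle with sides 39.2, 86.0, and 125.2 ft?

The two shorter sides sum to 125.2, exactly equal to the longest side 125.2.
That gives only a degenerate (flat) triangle — the inequality must be strict.

No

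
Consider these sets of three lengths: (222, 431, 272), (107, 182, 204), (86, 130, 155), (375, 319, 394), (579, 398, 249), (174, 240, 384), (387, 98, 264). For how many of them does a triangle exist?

6

(222,272,431): 222+272 > 431 → valid
(107,182,204): 107+182 > 204 → valid
(86,130,155): 86+130 > 155 → valid
(319,375,394): 319+375 > 394 → valid
(249,398,579): 249+398 > 579 → valid
(174,240,384): 174+240 > 384 → valid
(98,264,387): 98+264 ≤ 387 → not valid
6 of the 7 triples form a triangle.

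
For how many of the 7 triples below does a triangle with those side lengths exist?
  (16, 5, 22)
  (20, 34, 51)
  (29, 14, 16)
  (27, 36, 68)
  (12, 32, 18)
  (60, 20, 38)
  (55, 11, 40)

(5,16,22): 5+16 ≤ 22 → not valid
(20,34,51): 20+34 > 51 → valid
(14,16,29): 14+16 > 29 → valid
(27,36,68): 27+36 ≤ 68 → not valid
(12,18,32): 12+18 ≤ 32 → not valid
(20,38,60): 20+38 ≤ 60 → not valid
(11,40,55): 11+40 ≤ 55 → not valid
2 of the 7 triples form a triangle.

2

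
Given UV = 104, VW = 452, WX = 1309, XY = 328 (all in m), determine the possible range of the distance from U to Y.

The maximum is all hops collinear in one direction: 104 + 452 + 1309 + 328 = 2193.
The longest hop is 1309; the others sum to 884. Folding the others back against it leaves at least 1309 − 884 = 425.

425 ≤ UY ≤ 2193 m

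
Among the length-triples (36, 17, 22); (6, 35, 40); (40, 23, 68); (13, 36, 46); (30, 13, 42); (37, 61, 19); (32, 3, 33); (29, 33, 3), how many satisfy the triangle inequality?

5

(17,22,36): 17+22 > 36 → valid
(6,35,40): 6+35 > 40 → valid
(23,40,68): 23+40 ≤ 68 → not valid
(13,36,46): 13+36 > 46 → valid
(13,30,42): 13+30 > 42 → valid
(19,37,61): 19+37 ≤ 61 → not valid
(3,32,33): 3+32 > 33 → valid
(3,29,33): 3+29 ≤ 33 → not valid
5 of the 8 triples form a triangle.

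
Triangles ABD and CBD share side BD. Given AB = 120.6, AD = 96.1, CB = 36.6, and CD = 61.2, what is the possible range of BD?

From triangle ABD: |120.6 − 96.1| < BD < 120.6 + 96.1, i.e. 24.5 < BD < 216.7.
From triangle CBD: 24.6 < BD < 97.8.
Both must hold, so BD lies in the intersection.

24.6 < BD < 97.8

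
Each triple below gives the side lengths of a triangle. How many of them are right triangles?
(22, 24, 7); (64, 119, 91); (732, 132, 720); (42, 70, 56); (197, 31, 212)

(22,24,7): 7²+22² = 533 < 576 = 24² → obtuse
(64,119,91): 64²+91² = 12377 < 14161 = 119² → obtuse
(732,132,720): 132²+720² = 535824 = 732² → right
(42,70,56): 42²+56² = 4900 = 70² → right
(197,31,212): 31²+197² = 39770 < 44944 = 212² → obtuse
2 of the 5 are right.

2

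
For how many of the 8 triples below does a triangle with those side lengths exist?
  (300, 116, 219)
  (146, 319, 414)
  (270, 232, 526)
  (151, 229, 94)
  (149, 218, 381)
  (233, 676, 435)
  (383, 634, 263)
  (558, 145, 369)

4

(116,219,300): 116+219 > 300 → valid
(146,319,414): 146+319 > 414 → valid
(232,270,526): 232+270 ≤ 526 → not valid
(94,151,229): 94+151 > 229 → valid
(149,218,381): 149+218 ≤ 381 → not valid
(233,435,676): 233+435 ≤ 676 → not valid
(263,383,634): 263+383 > 634 → valid
(145,369,558): 145+369 ≤ 558 → not valid
4 of the 8 triples form a triangle.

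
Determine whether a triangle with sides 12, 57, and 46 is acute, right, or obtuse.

obtuse

Compare the square of the longest side to the sum of squares of the other two: 12² + 46² = 2260 < 3249 = 57².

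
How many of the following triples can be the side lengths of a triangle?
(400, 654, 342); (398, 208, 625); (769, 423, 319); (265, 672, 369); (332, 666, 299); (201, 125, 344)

1

(342,400,654): 342+400 > 654 → valid
(208,398,625): 208+398 ≤ 625 → not valid
(319,423,769): 319+423 ≤ 769 → not valid
(265,369,672): 265+369 ≤ 672 → not valid
(299,332,666): 299+332 ≤ 666 → not valid
(125,201,344): 125+201 ≤ 344 → not valid
1 of the 6 triples forms a triangle.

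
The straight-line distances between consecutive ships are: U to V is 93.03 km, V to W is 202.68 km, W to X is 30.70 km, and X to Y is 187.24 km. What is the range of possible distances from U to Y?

0 ≤ UY ≤ 513.65 km

The maximum is all hops collinear in one direction: 93.03 + 202.68 + 30.70 + 187.24 = 513.65.
The longest hop is 202.68; the others sum to 310.97. Since 202.68 ≤ 310.97, the path can fold back on itself completely, so the minimum distance is 0.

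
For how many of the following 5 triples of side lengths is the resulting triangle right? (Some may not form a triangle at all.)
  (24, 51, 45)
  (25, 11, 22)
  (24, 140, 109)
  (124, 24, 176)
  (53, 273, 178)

(24,51,45): 24²+45² = 2601 = 51² → right
(25,11,22): 11²+22² = 605 < 625 = 25² → obtuse
(24,140,109): 24+109 ≤ 140, not a triangle
(124,24,176): 24+124 ≤ 176, not a triangle
(53,273,178): 53+178 ≤ 273, not a triangle
1 of the 5 is right.

1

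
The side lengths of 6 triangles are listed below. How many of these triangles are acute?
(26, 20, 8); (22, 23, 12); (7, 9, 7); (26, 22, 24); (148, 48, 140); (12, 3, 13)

3

(26,20,8): 8²+20² = 464 < 676 = 26² → obtuse
(22,23,12): 12²+22² = 628 > 529 = 23² → acute
(7,9,7): 7²+7² = 98 > 81 = 9² → acute
(26,22,24): 22²+24² = 1060 > 676 = 26² → acute
(148,48,140): 48²+140² = 21904 = 148² → right
(12,3,13): 3²+12² = 153 < 169 = 13² → obtuse
3 of the 6 are acute.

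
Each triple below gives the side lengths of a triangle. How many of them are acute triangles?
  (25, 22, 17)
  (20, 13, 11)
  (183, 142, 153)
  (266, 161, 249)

(25,22,17): 17²+22² = 773 > 625 = 25² → acute
(20,13,11): 11²+13² = 290 < 400 = 20² → obtuse
(183,142,153): 142²+153² = 43573 > 33489 = 183² → acute
(266,161,249): 161²+249² = 87922 > 70756 = 266² → acute
3 of the 4 are acute.

3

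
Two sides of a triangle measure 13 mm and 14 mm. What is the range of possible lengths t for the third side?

By the triangle inequality, t must be less than 13 + 14 = 27 and greater than |13 − 14| = 1.

1 < t < 27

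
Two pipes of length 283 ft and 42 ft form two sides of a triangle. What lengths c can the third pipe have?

By the triangle inequality, c must be less than 283 + 42 = 325 and greater than |283 − 42| = 241.

241 < c < 325 (ft)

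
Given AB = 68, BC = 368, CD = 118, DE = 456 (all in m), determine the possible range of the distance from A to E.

The maximum is all hops collinear in one direction: 68 + 368 + 118 + 456 = 1010.
The longest hop is 456; the others sum to 554. Since 456 ≤ 554, the path can fold back on itself completely, so the minimum distance is 0.

0 ≤ AE ≤ 1010 m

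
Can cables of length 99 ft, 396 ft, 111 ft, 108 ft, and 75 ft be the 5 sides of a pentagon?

For a pentagon, each side must be shorter than the sum of the others.
Here the longest side is 396, but the remaining 4 sides sum to only 393.

No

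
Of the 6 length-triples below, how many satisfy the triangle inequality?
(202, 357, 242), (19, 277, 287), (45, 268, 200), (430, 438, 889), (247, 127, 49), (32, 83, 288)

(202,242,357): 202+242 > 357 → valid
(19,277,287): 19+277 > 287 → valid
(45,200,268): 45+200 ≤ 268 → not valid
(430,438,889): 430+438 ≤ 889 → not valid
(49,127,247): 49+127 ≤ 247 → not valid
(32,83,288): 32+83 ≤ 288 → not valid
2 of the 6 triples form a triangle.

2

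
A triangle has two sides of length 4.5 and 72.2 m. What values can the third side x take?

By the triangle inequality, x must be less than 4.5 + 72.2 = 76.7 and greater than |4.5 − 72.2| = 67.7.

67.7 < x < 76.7 (m)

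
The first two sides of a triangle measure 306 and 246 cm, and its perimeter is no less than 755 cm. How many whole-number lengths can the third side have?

Triangle inequality: 60 < x < 552. Perimeter ≥ 755 gives x ≥ 755 − 306 − 246 = 203.
So 203 ≤ x < 552; integers 203 through 551: 349 values.

349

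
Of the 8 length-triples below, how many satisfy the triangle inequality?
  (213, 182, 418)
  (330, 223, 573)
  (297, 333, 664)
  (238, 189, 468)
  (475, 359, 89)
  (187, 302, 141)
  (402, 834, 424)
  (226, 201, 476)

1

(182,213,418): 182+213 ≤ 418 → not valid
(223,330,573): 223+330 ≤ 573 → not valid
(297,333,664): 297+333 ≤ 664 → not valid
(189,238,468): 189+238 ≤ 468 → not valid
(89,359,475): 89+359 ≤ 475 → not valid
(141,187,302): 141+187 > 302 → valid
(402,424,834): 402+424 ≤ 834 → not valid
(201,226,476): 201+226 ≤ 476 → not valid
1 of the 8 triples forms a triangle.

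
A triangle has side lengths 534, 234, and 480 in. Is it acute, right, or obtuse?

Compare the square of the longest side to the sum of squares of the other two: 234² + 480² = 285156 = 534².

right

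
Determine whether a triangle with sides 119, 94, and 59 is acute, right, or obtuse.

obtuse

Compare the square of the longest side to the sum of squares of the other two: 59² + 94² = 12317 < 14161 = 119².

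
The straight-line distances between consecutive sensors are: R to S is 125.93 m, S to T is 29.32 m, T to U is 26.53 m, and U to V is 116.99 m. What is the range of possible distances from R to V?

0 ≤ RV ≤ 298.77 m

The maximum is all hops collinear in one direction: 125.93 + 29.32 + 26.53 + 116.99 = 298.77.
The longest hop is 125.93; the others sum to 172.84. Since 125.93 ≤ 172.84, the path can fold back on itself completely, so the minimum distance is 0.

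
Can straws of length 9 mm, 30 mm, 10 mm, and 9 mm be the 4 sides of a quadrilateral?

For a quadrilateral, each side must be shorter than the sum of the others.
Here the longest side is 30, but the remaining 3 sides sum to only 28.

No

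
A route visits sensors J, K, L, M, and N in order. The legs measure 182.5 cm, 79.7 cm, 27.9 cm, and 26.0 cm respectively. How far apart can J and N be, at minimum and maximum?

48.9 ≤ JN ≤ 316.1 cm

The maximum is all hops collinear in one direction: 182.5 + 79.7 + 27.9 + 26.0 = 316.1.
The longest hop is 182.5; the others sum to 133.6. Folding the others back against it leaves at least 182.5 − 133.6 = 48.9.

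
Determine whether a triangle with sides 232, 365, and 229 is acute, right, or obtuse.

obtuse

Compare the square of the longest side to the sum of squares of the other two: 229² + 232² = 106265 < 133225 = 365².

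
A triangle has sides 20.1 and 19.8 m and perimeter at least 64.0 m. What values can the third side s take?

24.1 ≤ s < 39.9

Triangle inequality alone gives 0.3 < s < 39.9.
The perimeter condition gives s ≥ 64.0 − 20.1 − 19.8 = 24.1.
Intersecting the two: 24.1 ≤ s < 39.9.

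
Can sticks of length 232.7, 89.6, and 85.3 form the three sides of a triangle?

No

The longest side is 232.7, but the other two sum to only 174.9.
174.9 < 232.7, so the triangle inequality fails.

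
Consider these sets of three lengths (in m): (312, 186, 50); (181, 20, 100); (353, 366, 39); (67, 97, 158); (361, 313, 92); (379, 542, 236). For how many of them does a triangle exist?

4

(50,186,312): 50+186 ≤ 312 → not valid
(20,100,181): 20+100 ≤ 181 → not valid
(39,353,366): 39+353 > 366 → valid
(67,97,158): 67+97 > 158 → valid
(92,313,361): 92+313 > 361 → valid
(236,379,542): 236+379 > 542 → valid
4 of the 6 triples form a triangle.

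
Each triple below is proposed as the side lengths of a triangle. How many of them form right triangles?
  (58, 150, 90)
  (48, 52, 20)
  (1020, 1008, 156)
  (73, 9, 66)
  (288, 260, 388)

(58,150,90): 58+90 ≤ 150, not a triangle
(48,52,20): 20²+48² = 2704 = 52² → right
(1020,1008,156): 156²+1008² = 1040400 = 1020² → right
(73,9,66): 9²+66² = 4437 < 5329 = 73² → obtuse
(288,260,388): 260²+288² = 150544 = 388² → right
3 of the 5 are right.

3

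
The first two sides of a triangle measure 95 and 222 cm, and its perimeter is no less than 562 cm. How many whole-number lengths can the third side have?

Triangle inequality: 127 < x < 317. Perimeter ≥ 562 gives x ≥ 562 − 95 − 222 = 245.
So 245 ≤ x < 317; integers 245 through 316: 72 values.

72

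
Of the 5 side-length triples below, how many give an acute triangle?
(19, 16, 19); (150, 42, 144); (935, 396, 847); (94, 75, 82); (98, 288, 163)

2

(19,16,19): 16²+19² = 617 > 361 = 19² → acute
(150,42,144): 42²+144² = 22500 = 150² → right
(935,396,847): 396²+847² = 874225 = 935² → right
(94,75,82): 75²+82² = 12349 > 8836 = 94² → acute
(98,288,163): 98+163 ≤ 288, not a triangle
2 of the 5 are acute.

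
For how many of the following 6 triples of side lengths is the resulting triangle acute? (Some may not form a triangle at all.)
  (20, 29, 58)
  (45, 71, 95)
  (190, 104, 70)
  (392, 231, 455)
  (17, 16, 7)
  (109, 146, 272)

(20,29,58): 20+29 ≤ 58, not a triangle
(45,71,95): 45²+71² = 7066 < 9025 = 95² → obtuse
(190,104,70): 70+104 ≤ 190, not a triangle
(392,231,455): 231²+392² = 207025 = 455² → right
(17,16,7): 7²+16² = 305 > 289 = 17² → acute
(109,146,272): 109+146 ≤ 272, not a triangle
1 of the 6 is acute.

1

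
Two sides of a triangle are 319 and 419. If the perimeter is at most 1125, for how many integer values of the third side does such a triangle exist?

287

Triangle inequality: 100 < x < 738. Perimeter ≤ 1125 gives x ≤ 1125 − 319 − 419 = 387.
So 100 < x ≤ 387; integers 101 through 387: 287 values.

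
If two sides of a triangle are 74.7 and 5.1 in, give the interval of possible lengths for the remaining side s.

69.6 < s < 79.8 (in)

By the triangle inequality, s must be less than 74.7 + 5.1 = 79.8 and greater than |74.7 − 5.1| = 69.6.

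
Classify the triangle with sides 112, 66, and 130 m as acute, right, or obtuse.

right

Compare the square of the longest side to the sum of squares of the other two: 66² + 112² = 16900 = 130².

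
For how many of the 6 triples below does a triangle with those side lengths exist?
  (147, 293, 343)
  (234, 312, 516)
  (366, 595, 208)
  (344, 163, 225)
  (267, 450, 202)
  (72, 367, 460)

4

(147,293,343): 147+293 > 343 → valid
(234,312,516): 234+312 > 516 → valid
(208,366,595): 208+366 ≤ 595 → not valid
(163,225,344): 163+225 > 344 → valid
(202,267,450): 202+267 > 450 → valid
(72,367,460): 72+367 ≤ 460 → not valid
4 of the 6 triples form a triangle.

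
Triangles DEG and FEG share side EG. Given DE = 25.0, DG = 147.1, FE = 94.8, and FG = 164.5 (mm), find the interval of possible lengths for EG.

From triangle DEG: |25.0 − 147.1| < EG < 25.0 + 147.1, i.e. 122.1 < EG < 172.1.
From triangle FEG: 69.7 < EG < 259.3.
Both must hold, so EG lies in the intersection.

122.1 < EG < 172.1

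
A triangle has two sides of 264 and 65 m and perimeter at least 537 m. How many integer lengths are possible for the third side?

Triangle inequality: 199 < x < 329. Perimeter ≥ 537 gives x ≥ 537 − 264 − 65 = 208.
So 208 ≤ x < 329; integers 208 through 328: 121 values.

121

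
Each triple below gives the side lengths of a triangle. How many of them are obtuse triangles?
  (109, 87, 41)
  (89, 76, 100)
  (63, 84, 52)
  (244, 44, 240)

(109,87,41): 41²+87² = 9250 < 11881 = 109² → obtuse
(89,76,100): 76²+89² = 13697 > 10000 = 100² → acute
(63,84,52): 52²+63² = 6673 < 7056 = 84² → obtuse
(244,44,240): 44²+240² = 59536 = 244² → right
2 of the 4 are obtuse.

2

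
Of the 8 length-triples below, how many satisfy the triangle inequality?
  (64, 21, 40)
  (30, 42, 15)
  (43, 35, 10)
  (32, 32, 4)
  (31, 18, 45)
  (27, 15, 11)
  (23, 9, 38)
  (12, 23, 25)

(21,40,64): 21+40 ≤ 64 → not valid
(15,30,42): 15+30 > 42 → valid
(10,35,43): 10+35 > 43 → valid
(4,32,32): 4+32 > 32 → valid
(18,31,45): 18+31 > 45 → valid
(11,15,27): 11+15 ≤ 27 → not valid
(9,23,38): 9+23 ≤ 38 → not valid
(12,23,25): 12+23 > 25 → valid
5 of the 8 triples form a triangle.

5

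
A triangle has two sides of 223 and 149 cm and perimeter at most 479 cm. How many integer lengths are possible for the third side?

Triangle inequality: 74 < x < 372. Perimeter ≤ 479 gives x ≤ 479 − 223 − 149 = 107.
So 74 < x ≤ 107; integers 75 through 107: 33 values.

33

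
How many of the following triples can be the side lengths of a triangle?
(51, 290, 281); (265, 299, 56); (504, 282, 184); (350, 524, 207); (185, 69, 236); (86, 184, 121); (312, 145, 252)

(51,281,290): 51+281 > 290 → valid
(56,265,299): 56+265 > 299 → valid
(184,282,504): 184+282 ≤ 504 → not valid
(207,350,524): 207+350 > 524 → valid
(69,185,236): 69+185 > 236 → valid
(86,121,184): 86+121 > 184 → valid
(145,252,312): 145+252 > 312 → valid
6 of the 7 triples form a triangle.

6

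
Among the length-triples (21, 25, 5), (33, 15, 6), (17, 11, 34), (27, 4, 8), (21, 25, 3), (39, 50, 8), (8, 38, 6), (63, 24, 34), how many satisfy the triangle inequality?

1

(5,21,25): 5+21 > 25 → valid
(6,15,33): 6+15 ≤ 33 → not valid
(11,17,34): 11+17 ≤ 34 → not valid
(4,8,27): 4+8 ≤ 27 → not valid
(3,21,25): 3+21 ≤ 25 → not valid
(8,39,50): 8+39 ≤ 50 → not valid
(6,8,38): 6+8 ≤ 38 → not valid
(24,34,63): 24+34 ≤ 63 → not valid
1 of the 8 triples forms a triangle.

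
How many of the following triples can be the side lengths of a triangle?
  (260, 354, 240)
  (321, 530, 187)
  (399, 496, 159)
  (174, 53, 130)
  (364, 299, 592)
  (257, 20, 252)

(240,260,354): 240+260 > 354 → valid
(187,321,530): 187+321 ≤ 530 → not valid
(159,399,496): 159+399 > 496 → valid
(53,130,174): 53+130 > 174 → valid
(299,364,592): 299+364 > 592 → valid
(20,252,257): 20+252 > 257 → valid
5 of the 6 triples form a triangle.

5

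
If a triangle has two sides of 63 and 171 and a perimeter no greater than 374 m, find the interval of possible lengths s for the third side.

108 < s ≤ 140

Triangle inequality alone gives 108 < s < 234.
The perimeter condition gives s ≤ 374 − 63 − 171 = 140.
Intersecting the two: 108 < s ≤ 140.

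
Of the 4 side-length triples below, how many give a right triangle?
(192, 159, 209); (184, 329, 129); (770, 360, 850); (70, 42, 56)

(192,159,209): 159²+192² = 62145 > 43681 = 209² → acute
(184,329,129): 129+184 ≤ 329, not a triangle
(770,360,850): 360²+770² = 722500 = 850² → right
(70,42,56): 42²+56² = 4900 = 70² → right
2 of the 4 are right.

2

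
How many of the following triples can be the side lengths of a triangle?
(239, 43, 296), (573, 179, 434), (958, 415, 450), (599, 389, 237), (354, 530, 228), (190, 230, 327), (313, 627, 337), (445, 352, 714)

(43,239,296): 43+239 ≤ 296 → not valid
(179,434,573): 179+434 > 573 → valid
(415,450,958): 415+450 ≤ 958 → not valid
(237,389,599): 237+389 > 599 → valid
(228,354,530): 228+354 > 530 → valid
(190,230,327): 190+230 > 327 → valid
(313,337,627): 313+337 > 627 → valid
(352,445,714): 352+445 > 714 → valid
6 of the 8 triples form a triangle.

6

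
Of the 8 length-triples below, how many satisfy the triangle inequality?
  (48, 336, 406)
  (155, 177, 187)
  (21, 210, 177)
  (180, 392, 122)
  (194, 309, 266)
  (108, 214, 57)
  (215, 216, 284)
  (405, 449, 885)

3

(48,336,406): 48+336 ≤ 406 → not valid
(155,177,187): 155+177 > 187 → valid
(21,177,210): 21+177 ≤ 210 → not valid
(122,180,392): 122+180 ≤ 392 → not valid
(194,266,309): 194+266 > 309 → valid
(57,108,214): 57+108 ≤ 214 → not valid
(215,216,284): 215+216 > 284 → valid
(405,449,885): 405+449 ≤ 885 → not valid
3 of the 8 triples form a triangle.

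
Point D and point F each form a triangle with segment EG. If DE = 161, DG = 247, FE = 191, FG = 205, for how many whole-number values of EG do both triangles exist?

309

From triangle DEG: 86 < EG < 408.
From triangle FEG: 14 < EG < 396.
Intersection: 86 < EG < 396, so integers 87 through 395: 309 values.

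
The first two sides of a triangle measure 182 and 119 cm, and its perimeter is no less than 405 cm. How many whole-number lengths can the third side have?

197

Triangle inequality: 63 < x < 301. Perimeter ≥ 405 gives x ≥ 405 − 182 − 119 = 104.
So 104 ≤ x < 301; integers 104 through 300: 197 values.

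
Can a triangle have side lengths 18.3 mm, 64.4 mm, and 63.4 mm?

The longest side is 64.4, and the other two sum to 81.7.
Since 81.7 > 64.4, the triangle inequality holds.

Yes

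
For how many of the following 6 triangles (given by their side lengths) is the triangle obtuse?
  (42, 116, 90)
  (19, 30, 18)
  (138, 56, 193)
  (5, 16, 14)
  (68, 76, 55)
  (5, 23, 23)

4

(42,116,90): 42²+90² = 9864 < 13456 = 116² → obtuse
(19,30,18): 18²+19² = 685 < 900 = 30² → obtuse
(138,56,193): 56²+138² = 22180 < 37249 = 193² → obtuse
(5,16,14): 5²+14² = 221 < 256 = 16² → obtuse
(68,76,55): 55²+68² = 7649 > 5776 = 76² → acute
(5,23,23): 5²+23² = 554 > 529 = 23² → acute
4 of the 6 are obtuse.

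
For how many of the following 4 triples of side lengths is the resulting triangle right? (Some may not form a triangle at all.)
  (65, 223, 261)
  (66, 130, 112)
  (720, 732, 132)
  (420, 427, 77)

3

(65,223,261): 65²+223² = 53954 < 68121 = 261² → obtuse
(66,130,112): 66²+112² = 16900 = 130² → right
(720,732,132): 132²+720² = 535824 = 732² → right
(420,427,77): 77²+420² = 182329 = 427² → right
3 of the 4 are right.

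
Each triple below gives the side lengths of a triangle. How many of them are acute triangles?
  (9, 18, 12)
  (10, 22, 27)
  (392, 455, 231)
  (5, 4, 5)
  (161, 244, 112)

(9,18,12): 9²+12² = 225 < 324 = 18² → obtuse
(10,22,27): 10²+22² = 584 < 729 = 27² → obtuse
(392,455,231): 231²+392² = 207025 = 455² → right
(5,4,5): 4²+5² = 41 > 25 = 5² → acute
(161,244,112): 112²+161² = 38465 < 59536 = 244² → obtuse
1 of the 5 is acute.

1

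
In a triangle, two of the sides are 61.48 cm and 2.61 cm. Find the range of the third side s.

58.87 < s < 64.09

By the triangle inequality, s must be less than 61.48 + 2.61 = 64.09 and greater than |61.48 − 2.61| = 58.87.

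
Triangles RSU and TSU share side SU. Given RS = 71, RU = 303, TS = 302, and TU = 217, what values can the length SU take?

232 < SU < 374

From triangle RSU: |71 − 303| < SU < 71 + 303, i.e. 232 < SU < 374.
From triangle TSU: 85 < SU < 519.
Both must hold, so SU lies in the intersection.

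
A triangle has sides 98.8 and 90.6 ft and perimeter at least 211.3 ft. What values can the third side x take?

21.9 ≤ x < 189.4

Triangle inequality alone gives 8.2 < x < 189.4.
The perimeter condition gives x ≥ 211.3 − 98.8 − 90.6 = 21.9.
Intersecting the two: 21.9 ≤ x < 189.4.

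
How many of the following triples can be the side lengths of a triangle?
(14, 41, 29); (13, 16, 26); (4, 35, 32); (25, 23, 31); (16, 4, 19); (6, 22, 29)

5

(14,29,41): 14+29 > 41 → valid
(13,16,26): 13+16 > 26 → valid
(4,32,35): 4+32 > 35 → valid
(23,25,31): 23+25 > 31 → valid
(4,16,19): 4+16 > 19 → valid
(6,22,29): 6+22 ≤ 29 → not valid
5 of the 6 triples form a triangle.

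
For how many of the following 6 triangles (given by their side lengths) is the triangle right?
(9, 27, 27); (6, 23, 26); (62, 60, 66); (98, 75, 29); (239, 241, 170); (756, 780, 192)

1

(9,27,27): 9²+27² = 810 > 729 = 27² → acute
(6,23,26): 6²+23² = 565 < 676 = 26² → obtuse
(62,60,66): 60²+62² = 7444 > 4356 = 66² → acute
(98,75,29): 29²+75² = 6466 < 9604 = 98² → obtuse
(239,241,170): 170²+239² = 86021 > 58081 = 241² → acute
(756,780,192): 192²+756² = 608400 = 780² → right
1 of the 6 is right.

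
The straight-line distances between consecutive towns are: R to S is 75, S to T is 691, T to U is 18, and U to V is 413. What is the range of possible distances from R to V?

185 ≤ RV ≤ 1197

The maximum is all hops collinear in one direction: 75 + 691 + 18 + 413 = 1197.
The longest hop is 691; the others sum to 506. Folding the others back against it leaves at least 691 − 506 = 185.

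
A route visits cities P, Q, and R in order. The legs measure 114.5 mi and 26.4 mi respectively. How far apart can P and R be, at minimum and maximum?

By the triangle inequality, |114.5 − 26.4| ≤ PR ≤ 114.5 + 26.4.

88.1 ≤ PR ≤ 140.9 mi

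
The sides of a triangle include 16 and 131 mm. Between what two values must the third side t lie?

By the triangle inequality, t must be less than 16 + 131 = 147 and greater than |16 − 131| = 115.

115 < t < 147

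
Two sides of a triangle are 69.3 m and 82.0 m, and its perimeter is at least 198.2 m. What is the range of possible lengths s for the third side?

Triangle inequality alone gives 12.7 < s < 151.3.
The perimeter condition gives s ≥ 198.2 − 69.3 − 82.0 = 46.9.
Intersecting the two: 46.9 ≤ s < 151.3.

46.9 ≤ s < 151.3 m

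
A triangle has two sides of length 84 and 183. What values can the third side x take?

99 < x < 267

By the triangle inequality, x must be less than 84 + 183 = 267 and greater than |84 − 183| = 99.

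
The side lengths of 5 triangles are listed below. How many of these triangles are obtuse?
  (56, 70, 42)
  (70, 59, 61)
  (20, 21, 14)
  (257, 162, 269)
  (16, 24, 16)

(56,70,42): 42²+56² = 4900 = 70² → right
(70,59,61): 59²+61² = 7202 > 4900 = 70² → acute
(20,21,14): 14²+20² = 596 > 441 = 21² → acute
(257,162,269): 162²+257² = 92293 > 72361 = 269² → acute
(16,24,16): 16²+16² = 512 < 576 = 24² → obtuse
1 of the 5 is obtuse.

1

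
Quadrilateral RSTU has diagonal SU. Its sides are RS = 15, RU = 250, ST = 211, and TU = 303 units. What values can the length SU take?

From triangle RSU: |15 − 250| < SU < 15 + 250, i.e. 235 < SU < 265.
From triangle TSU: 92 < SU < 514.
Both must hold, so SU lies in the intersection.

235 < SU < 265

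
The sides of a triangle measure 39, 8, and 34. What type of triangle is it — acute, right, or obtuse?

obtuse

Compare the square of the longest side to the sum of squares of the other two: 8² + 34² = 1220 < 1521 = 39².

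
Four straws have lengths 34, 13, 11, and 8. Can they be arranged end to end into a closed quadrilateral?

No

For a quadrilateral, each side must be shorter than the sum of the others.
Here the longest side is 34, but the remaining 3 sides sum to only 32.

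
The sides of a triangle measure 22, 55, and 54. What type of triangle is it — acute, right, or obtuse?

Compare the square of the longest side to the sum of squares of the other two: 22² + 54² = 3400 > 3025 = 55².

acute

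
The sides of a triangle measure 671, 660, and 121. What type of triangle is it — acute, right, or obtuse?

Compare the square of the longest side to the sum of squares of the other two: 121² + 660² = 450241 = 671².

right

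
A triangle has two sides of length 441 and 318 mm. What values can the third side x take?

By the triangle inequality, x must be less than 441 + 318 = 759 and greater than |441 − 318| = 123.

123 < x < 759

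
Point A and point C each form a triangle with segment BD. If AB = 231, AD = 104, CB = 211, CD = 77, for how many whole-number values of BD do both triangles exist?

153

From triangle ABD: 127 < BD < 335.
From triangle CBD: 134 < BD < 288.
Intersection: 134 < BD < 288, so integers 135 through 287: 153 values.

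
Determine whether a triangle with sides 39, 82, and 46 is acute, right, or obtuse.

obtuse

Compare the square of the longest side to the sum of squares of the other two: 39² + 46² = 3637 < 6724 = 82².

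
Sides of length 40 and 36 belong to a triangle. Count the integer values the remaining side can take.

The third side lies in the open interval (4, 76).
Integers from 5 to 75 inclusive: 75 − 5 + 1 = 71.

71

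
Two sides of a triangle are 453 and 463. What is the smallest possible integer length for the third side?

The third side must be strictly greater than |453 − 463| = 10.
The smallest integer above 10 is 11.

11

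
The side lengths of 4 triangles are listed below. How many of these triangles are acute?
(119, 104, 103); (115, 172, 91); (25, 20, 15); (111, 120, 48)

(119,104,103): 103²+104² = 21425 > 14161 = 119² → acute
(115,172,91): 91²+115² = 21506 < 29584 = 172² → obtuse
(25,20,15): 15²+20² = 625 = 25² → right
(111,120,48): 48²+111² = 14625 > 14400 = 120² → acute
2 of the 4 are acute.

2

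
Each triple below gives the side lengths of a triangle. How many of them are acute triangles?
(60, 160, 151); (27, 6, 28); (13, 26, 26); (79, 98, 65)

(60,160,151): 60²+151² = 26401 > 25600 = 160² → acute
(27,6,28): 6²+27² = 765 < 784 = 28² → obtuse
(13,26,26): 13²+26² = 845 > 676 = 26² → acute
(79,98,65): 65²+79² = 10466 > 9604 = 98² → acute
3 of the 4 are acute.

3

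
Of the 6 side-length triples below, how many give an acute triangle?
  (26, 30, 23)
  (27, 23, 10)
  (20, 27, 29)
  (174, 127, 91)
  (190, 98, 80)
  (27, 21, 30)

(26,30,23): 23²+26² = 1205 > 900 = 30² → acute
(27,23,10): 10²+23² = 629 < 729 = 27² → obtuse
(20,27,29): 20²+27² = 1129 > 841 = 29² → acute
(174,127,91): 91²+127² = 24410 < 30276 = 174² → obtuse
(190,98,80): 80+98 ≤ 190, not a triangle
(27,21,30): 21²+27² = 1170 > 900 = 30² → acute
3 of the 6 are acute.

3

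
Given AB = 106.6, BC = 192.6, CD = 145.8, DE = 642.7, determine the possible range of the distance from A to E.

The maximum is all hops collinear in one direction: 106.6 + 192.6 + 145.8 + 642.7 = 1087.7.
The longest hop is 642.7; the others sum to 445.0. Folding the others back against it leaves at least 642.7 − 445.0 = 197.7.

197.7 ≤ AE ≤ 1087.7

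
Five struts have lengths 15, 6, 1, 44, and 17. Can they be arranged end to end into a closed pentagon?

For a pentagon, each side must be shorter than the sum of the others.
Here the longest side is 44, but the remaining 4 sides sum to only 39.

No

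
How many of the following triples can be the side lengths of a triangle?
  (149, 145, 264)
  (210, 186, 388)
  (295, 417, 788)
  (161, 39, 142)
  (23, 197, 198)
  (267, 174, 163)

5

(145,149,264): 145+149 > 264 → valid
(186,210,388): 186+210 > 388 → valid
(295,417,788): 295+417 ≤ 788 → not valid
(39,142,161): 39+142 > 161 → valid
(23,197,198): 23+197 > 198 → valid
(163,174,267): 163+174 > 267 → valid
5 of the 6 triples form a triangle.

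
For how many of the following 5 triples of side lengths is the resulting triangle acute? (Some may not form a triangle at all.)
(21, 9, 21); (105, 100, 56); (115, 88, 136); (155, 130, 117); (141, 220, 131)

(21,9,21): 9²+21² = 522 > 441 = 21² → acute
(105,100,56): 56²+100² = 13136 > 11025 = 105² → acute
(115,88,136): 88²+115² = 20969 > 18496 = 136² → acute
(155,130,117): 117²+130² = 30589 > 24025 = 155² → acute
(141,220,131): 131²+141² = 37042 < 48400 = 220² → obtuse
4 of the 5 are acute.

4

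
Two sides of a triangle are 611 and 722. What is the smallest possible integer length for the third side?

112

The third side must be strictly greater than |611 − 722| = 111.
The smallest integer above 111 is 112.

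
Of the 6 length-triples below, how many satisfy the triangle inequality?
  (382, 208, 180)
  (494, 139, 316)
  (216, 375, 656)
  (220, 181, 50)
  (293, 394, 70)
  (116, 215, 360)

2

(180,208,382): 180+208 > 382 → valid
(139,316,494): 139+316 ≤ 494 → not valid
(216,375,656): 216+375 ≤ 656 → not valid
(50,181,220): 50+181 > 220 → valid
(70,293,394): 70+293 ≤ 394 → not valid
(116,215,360): 116+215 ≤ 360 → not valid
2 of the 6 triples form a triangle.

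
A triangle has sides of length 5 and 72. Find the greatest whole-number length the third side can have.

The third side must be strictly less than 5 + 72 = 77.
The largest integer below 77 is 76.

76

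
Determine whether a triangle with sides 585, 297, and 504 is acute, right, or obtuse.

right

Compare the square of the longest side to the sum of squares of the other two: 297² + 504² = 342225 = 585².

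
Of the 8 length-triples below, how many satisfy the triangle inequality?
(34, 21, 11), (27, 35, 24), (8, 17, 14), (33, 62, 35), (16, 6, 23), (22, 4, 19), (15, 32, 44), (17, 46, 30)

6

(11,21,34): 11+21 ≤ 34 → not valid
(24,27,35): 24+27 > 35 → valid
(8,14,17): 8+14 > 17 → valid
(33,35,62): 33+35 > 62 → valid
(6,16,23): 6+16 ≤ 23 → not valid
(4,19,22): 4+19 > 22 → valid
(15,32,44): 15+32 > 44 → valid
(17,30,46): 17+30 > 46 → valid
6 of the 8 triples form a triangle.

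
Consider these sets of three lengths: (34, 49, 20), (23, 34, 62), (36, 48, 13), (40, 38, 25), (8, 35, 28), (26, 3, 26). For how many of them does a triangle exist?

5

(20,34,49): 20+34 > 49 → valid
(23,34,62): 23+34 ≤ 62 → not valid
(13,36,48): 13+36 > 48 → valid
(25,38,40): 25+38 > 40 → valid
(8,28,35): 8+28 > 35 → valid
(3,26,26): 3+26 > 26 → valid
5 of the 6 triples form a triangle.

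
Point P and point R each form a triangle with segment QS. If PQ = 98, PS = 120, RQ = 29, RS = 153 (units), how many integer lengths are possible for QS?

57

From triangle PQS: 22 < QS < 218.
From triangle RQS: 124 < QS < 182.
Intersection: 124 < QS < 182, so integers 125 through 181: 57 values.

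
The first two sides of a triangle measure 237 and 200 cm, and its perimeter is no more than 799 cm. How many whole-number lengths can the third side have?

325

Triangle inequality: 37 < x < 437. Perimeter ≤ 799 gives x ≤ 799 − 237 − 200 = 362.
So 37 < x ≤ 362; integers 38 through 362: 325 values.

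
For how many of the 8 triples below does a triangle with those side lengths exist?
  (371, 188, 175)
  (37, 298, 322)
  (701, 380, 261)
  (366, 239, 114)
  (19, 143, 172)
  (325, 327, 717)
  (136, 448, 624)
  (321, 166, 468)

(175,188,371): 175+188 ≤ 371 → not valid
(37,298,322): 37+298 > 322 → valid
(261,380,701): 261+380 ≤ 701 → not valid
(114,239,366): 114+239 ≤ 366 → not valid
(19,143,172): 19+143 ≤ 172 → not valid
(325,327,717): 325+327 ≤ 717 → not valid
(136,448,624): 136+448 ≤ 624 → not valid
(166,321,468): 166+321 > 468 → valid
2 of the 8 triples form a triangle.

2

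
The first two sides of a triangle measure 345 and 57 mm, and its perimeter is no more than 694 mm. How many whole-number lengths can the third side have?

4

Triangle inequality: 288 < x < 402. Perimeter ≤ 694 gives x ≤ 694 − 345 − 57 = 292.
So 288 < x ≤ 292; integers 289 through 292: 4 values.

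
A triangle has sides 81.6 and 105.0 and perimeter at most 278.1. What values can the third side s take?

23.4 < s ≤ 91.5

Triangle inequality alone gives 23.4 < s < 186.6.
The perimeter condition gives s ≤ 278.1 − 81.6 − 105.0 = 91.5.
Intersecting the two: 23.4 < s ≤ 91.5.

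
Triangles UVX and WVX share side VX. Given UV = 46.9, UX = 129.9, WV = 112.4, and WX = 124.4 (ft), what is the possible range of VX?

83.0 < VX < 176.8

From triangle UVX: |46.9 − 129.9| < VX < 46.9 + 129.9, i.e. 83.0 < VX < 176.8.
From triangle WVX: 12.0 < VX < 236.8.
Both must hold, so VX lies in the intersection.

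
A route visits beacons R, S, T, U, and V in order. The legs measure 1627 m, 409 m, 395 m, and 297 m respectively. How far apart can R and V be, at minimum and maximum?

526 ≤ RV ≤ 2728 m

The maximum is all hops collinear in one direction: 1627 + 409 + 395 + 297 = 2728.
The longest hop is 1627; the others sum to 1101. Folding the others back against it leaves at least 1627 − 1101 = 526.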